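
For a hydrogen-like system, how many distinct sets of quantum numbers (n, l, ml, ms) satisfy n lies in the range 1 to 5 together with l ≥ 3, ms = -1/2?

23

Treat each shell separately and count matching orbitals:
n=4 → 7; n=5 → 16.
Orbitals: 7 + 16 = 23. With ms fixed to -1/2 there is one state per orbital, so 23 states.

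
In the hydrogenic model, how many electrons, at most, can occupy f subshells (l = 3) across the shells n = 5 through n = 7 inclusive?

An f subshell (l = 3) exists for every n ≥ 4, so shells n = 5, 6, 7 each contribute one — 3 subshells.
Since each f subshell holds 2(2·3+1) = 14 electrons, the total is 3 × 14 = 42.

42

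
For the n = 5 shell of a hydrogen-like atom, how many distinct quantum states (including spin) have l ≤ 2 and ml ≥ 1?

Go through l = 0, …, 4 (the values permitted for n = 5).
Contributions: l=1 → 1; l=2 → 2.
Orbitals: 1 + 2 = 3. Each orbital carries two spin states, so 3 × 2 = 6 states.

6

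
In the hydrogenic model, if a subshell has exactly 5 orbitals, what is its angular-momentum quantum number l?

l = 2 (d)

2l+1 = 5 gives l = 2.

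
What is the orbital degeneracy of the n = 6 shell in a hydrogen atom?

36

The n = 6 shell contains n² = 6² = 36 orbitals.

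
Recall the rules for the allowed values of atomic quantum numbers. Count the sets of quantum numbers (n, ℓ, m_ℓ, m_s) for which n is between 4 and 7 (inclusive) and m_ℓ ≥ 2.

Treat each shell separately and count matching orbitals:
n=4 → 3; n=5 → 6; n=6 → 10; n=7 → 15.
Orbitals: 3 + 6 + 10 + 15 = 34. Including both spin states (m_s = ±1/2) gives 2 × 34 = 68 states.

68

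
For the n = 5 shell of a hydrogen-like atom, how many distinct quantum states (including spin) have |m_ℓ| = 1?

16

For n = 5, ℓ ranges over 0 … 4.
Orbitals with |m_ℓ| = 1, by ℓ: ℓ=1 → 2; ℓ=2 → 2; ℓ=3 → 2; ℓ=4 → 2.
Orbitals: 2 + 2 + 2 + 2 = 8. Each orbital carries two spin states, so 8 × 2 = 16 states.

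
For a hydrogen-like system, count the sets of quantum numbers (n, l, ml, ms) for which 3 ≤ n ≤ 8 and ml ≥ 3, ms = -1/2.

Per-shell orbital counts meeting the constraint:
n=4 → 1; n=5 → 3; n=6 → 6; n=7 → 10; n=8 → 15.
Orbitals: 1 + 3 + 6 + 10 + 15 = 35. With ms fixed to -1/2 there is one state per orbital, so 35 states.

35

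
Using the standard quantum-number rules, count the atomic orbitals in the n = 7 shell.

The n = 7 shell contains n² = 7² = 49 orbitals.

49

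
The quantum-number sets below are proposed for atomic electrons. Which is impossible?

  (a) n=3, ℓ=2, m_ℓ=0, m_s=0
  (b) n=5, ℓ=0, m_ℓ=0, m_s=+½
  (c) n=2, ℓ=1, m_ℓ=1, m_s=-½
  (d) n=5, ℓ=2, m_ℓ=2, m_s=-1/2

(a) has m_s = 0, but an electron's spin must be ±1/2.
The remaining sets (b), (c), (d) satisfy all four rules.

(a)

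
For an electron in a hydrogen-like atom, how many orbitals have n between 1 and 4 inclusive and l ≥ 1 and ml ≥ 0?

16

For each n in the range, tally the orbitals obeying l ≥ 1 and ml ≥ 0:
n=2 → 2; n=3 → 5; n=4 → 9.
Total orbitals: 2 + 5 + 9 = 16.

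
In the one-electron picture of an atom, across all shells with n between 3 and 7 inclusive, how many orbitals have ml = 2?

15

Per-shell orbital counts meeting the constraint:
n=3 → 1; n=4 → 2; n=5 → 3; n=6 → 4; n=7 → 5.
Total orbitals: 1 + 2 + 3 + 4 + 5 = 15.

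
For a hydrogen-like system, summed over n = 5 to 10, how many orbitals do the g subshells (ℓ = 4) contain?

54

A g subshell (ℓ = 4) exists for every n ≥ 5, so shells n = 5, 6, 7, 8, 9, 10 each contribute one — 6 subshells.
Since each g subshell has 2·4+1 = 9 orbitals, the total is 6 × 9 = 54.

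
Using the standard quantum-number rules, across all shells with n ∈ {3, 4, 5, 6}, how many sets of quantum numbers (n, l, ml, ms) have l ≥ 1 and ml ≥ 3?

20

Work shell by shell — for each n, count the (l, ml) pairs that satisfy l ≥ 1 and ml ≥ 3:
n=4 → 1; n=5 → 3; n=6 → 6.
Orbitals: 1 + 3 + 6 = 10. Including both spin states (ms = ±1/2) gives 2 × 10 = 20 states.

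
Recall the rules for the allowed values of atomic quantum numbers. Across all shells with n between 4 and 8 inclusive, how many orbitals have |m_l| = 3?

For each n in the range, tally the orbitals obeying |m_l| = 3:
n=4 → 2; n=5 → 4; n=6 → 6; n=7 → 8; n=8 → 10.
Total orbitals: 2 + 4 + 6 + 8 + 10 = 30.

30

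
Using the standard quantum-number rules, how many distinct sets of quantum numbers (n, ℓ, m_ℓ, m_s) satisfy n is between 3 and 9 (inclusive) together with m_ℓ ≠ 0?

Treat each shell separately and count matching orbitals:
n=3 → 6; n=4 → 12; n=5 → 20; n=6 → 30; n=7 → 42; n=8 → 56; n=9 → 72.
Orbitals: 6 + 12 + 20 + 30 + 42 + 56 + 72 = 238. Including both spin states (m_s = ±1/2) gives 2 × 238 = 476 states.

476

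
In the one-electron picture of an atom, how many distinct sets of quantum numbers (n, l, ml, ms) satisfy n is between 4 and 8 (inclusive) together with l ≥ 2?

For each n in the range, tally the orbitals obeying l ≥ 2:
n=4 → 12; n=5 → 21; n=6 → 32; n=7 → 45; n=8 → 60.
Orbitals: 12 + 21 + 32 + 45 + 60 = 170. Including both spin states (ms = ±1/2) gives 2 × 170 = 340 states.

340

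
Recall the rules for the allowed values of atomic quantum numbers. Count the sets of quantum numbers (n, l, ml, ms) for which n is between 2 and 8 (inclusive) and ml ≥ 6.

8

Per-shell orbital counts meeting the constraint:
n=7 → 1; n=8 → 3.
Orbitals: 1 + 3 = 4. Including both spin states (ms = ±1/2) gives 2 × 4 = 8 states.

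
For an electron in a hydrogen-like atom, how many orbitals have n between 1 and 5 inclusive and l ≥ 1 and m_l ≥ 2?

10

Per-shell orbital counts meeting the constraint:
n=3 → 1; n=4 → 3; n=5 → 6.
Total orbitals: 1 + 3 + 6 = 10.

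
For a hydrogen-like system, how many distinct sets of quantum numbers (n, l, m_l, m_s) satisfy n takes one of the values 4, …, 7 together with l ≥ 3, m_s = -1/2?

Per-shell orbital counts meeting the constraint:
n=4 → 7; n=5 → 16; n=6 → 27; n=7 → 40.
Orbitals: 7 + 16 + 27 + 40 = 90. With m_s fixed to -1/2 there is one state per orbital, so 90 states.

90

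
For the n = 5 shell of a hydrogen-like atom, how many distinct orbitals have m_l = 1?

With n = 5 the allowed l are 0, 1, …, 4.
Per l-value: l=1 → 1; l=2 → 1; l=3 → 1; l=4 → 1.
Total orbitals: 1 + 1 + 1 + 1 = 4.

4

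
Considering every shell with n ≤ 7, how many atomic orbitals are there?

140

Total orbitals = 1² + 2² + 3² + 4² + 5² + 6² + 7² = 140.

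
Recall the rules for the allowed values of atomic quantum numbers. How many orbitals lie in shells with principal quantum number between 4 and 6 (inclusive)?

77

Shell n has n² orbitals: 4²=16 + 5²=25 + 6²=36 = 77 orbitals.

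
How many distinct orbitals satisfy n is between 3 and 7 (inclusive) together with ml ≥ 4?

10

Work shell by shell — for each n, count the (l, ml) pairs that satisfy ml ≥ 4:
n=5 → 1; n=6 → 3; n=7 → 6.
Total orbitals: 1 + 3 + 6 = 10.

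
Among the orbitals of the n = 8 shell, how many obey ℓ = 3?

7

With n = 8 the allowed ℓ are 0, 1, …, 7.
Per ℓ-value: ℓ=3 → 7.
Total orbitals: 7.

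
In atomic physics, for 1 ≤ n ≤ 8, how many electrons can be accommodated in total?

Total orbitals = 1² + 2² + 3² + 4² + 5² + 6² + 7² + 8² = 204. Doubling for spin gives 408 electrons.

408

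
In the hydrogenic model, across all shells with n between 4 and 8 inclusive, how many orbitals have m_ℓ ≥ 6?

For each n in the range, tally the orbitals obeying m_ℓ ≥ 6:
n=7 → 1; n=8 → 3.
Total orbitals: 1 + 3 = 4.

4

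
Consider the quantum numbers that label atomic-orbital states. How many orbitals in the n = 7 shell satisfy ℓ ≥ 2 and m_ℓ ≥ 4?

Contributions: ℓ=4 → 1; ℓ=5 → 2; ℓ=6 → 3.
Total orbitals: 1 + 2 + 3 = 6.

6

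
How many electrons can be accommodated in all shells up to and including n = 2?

10

Total orbitals = 1² + 2² = 5. Doubling for spin gives 10 electrons.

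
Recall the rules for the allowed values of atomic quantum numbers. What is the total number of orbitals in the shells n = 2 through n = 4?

Shell n has n² orbitals: 2²=4 + 3²=9 + 4²=16 = 29 orbitals.

29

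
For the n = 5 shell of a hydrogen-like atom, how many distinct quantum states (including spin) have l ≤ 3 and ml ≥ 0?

Go through l = 0, …, 4 (the values permitted for n = 5).
Orbitals with l ≤ 3 and ml ≥ 0, by l: l=0 → 1; l=1 → 2; l=2 → 3; l=3 → 4.
Orbitals: 1 + 2 + 3 + 4 = 10. Each orbital carries two spin states, so 10 × 2 = 20 states.

20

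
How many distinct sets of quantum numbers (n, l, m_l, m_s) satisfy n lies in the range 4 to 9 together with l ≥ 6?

172

For each n in the range, tally the orbitals obeying l ≥ 6:
n=7 → 13; n=8 → 28; n=9 → 45.
Orbitals: 13 + 28 + 45 = 86. Including both spin states (m_s = ±1/2) gives 2 × 86 = 172 states.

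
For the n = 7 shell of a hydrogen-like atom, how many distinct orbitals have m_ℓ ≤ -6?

The n = 7 shell has ℓ = 0 through 6; check each.
Contributions: ℓ=6 → 1.
Total orbitals: 1.

1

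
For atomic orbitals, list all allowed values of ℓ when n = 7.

ℓ is an integer with 0 ≤ ℓ ≤ n−1, so for n = 7: ℓ = 0, 1, 2, 3, 4, 5, 6.

0, 1, 2, 3, 4, 5, 6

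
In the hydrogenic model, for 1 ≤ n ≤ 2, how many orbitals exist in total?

Total orbitals = 1² + 2² = 5.

5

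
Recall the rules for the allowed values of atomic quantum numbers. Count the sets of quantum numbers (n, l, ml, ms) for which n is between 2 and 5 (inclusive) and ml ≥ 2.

Treat each shell separately and count matching orbitals:
n=3 → 1; n=4 → 3; n=5 → 6.
Orbitals: 1 + 3 + 6 = 10. Including both spin states (ms = ±1/2) gives 2 × 10 = 20 states.

20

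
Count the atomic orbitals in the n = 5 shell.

25

The n = 5 shell contains n² = 5² = 25 orbitals.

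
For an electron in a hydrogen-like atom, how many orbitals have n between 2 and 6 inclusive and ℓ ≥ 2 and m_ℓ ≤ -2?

20

Count contributing orbitals for each principal shell:
n=3 → 1; n=4 → 3; n=5 → 6; n=6 → 10.
Total orbitals: 1 + 3 + 6 + 10 = 20.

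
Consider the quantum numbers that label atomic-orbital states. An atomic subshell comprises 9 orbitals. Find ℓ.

ℓ = 4

2ℓ+1 = 9 gives ℓ = 4.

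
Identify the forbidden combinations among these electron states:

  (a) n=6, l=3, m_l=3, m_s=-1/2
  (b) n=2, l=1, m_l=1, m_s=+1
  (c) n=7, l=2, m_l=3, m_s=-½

(b) and (c)

(b) has m_s = +1, but an electron's spin must be ±1/2.
(c) has |m_l| = 3 > l = 2, violating −l ≤ m_l ≤ l.
The remaining set (a) satisfies all four rules.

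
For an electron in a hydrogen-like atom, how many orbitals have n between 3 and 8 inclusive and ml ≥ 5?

10

Go shell by shell, enumerating (l, ml) with ml ≥ 5:
n=6 → 1; n=7 → 3; n=8 → 6.
Total orbitals: 1 + 3 + 6 = 10.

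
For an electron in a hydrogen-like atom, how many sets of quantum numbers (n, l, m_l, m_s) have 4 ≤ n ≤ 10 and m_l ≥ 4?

112

Work shell by shell — for each n, count the (l, m_l) pairs that satisfy m_l ≥ 4:
n=5 → 1; n=6 → 3; n=7 → 6; n=8 → 10; n=9 → 15; n=10 → 21.
Orbitals: 1 + 3 + 6 + 10 + 15 + 21 = 56. Including both spin states (m_s = ±1/2) gives 2 × 56 = 112 states.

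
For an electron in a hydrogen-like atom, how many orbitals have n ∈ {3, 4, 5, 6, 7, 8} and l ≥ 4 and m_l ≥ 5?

10

Work shell by shell — for each n, count the (l, m_l) pairs that satisfy l ≥ 4 and m_l ≥ 5:
n=6 → 1; n=7 → 3; n=8 → 6.
Total orbitals: 1 + 3 + 6 = 10.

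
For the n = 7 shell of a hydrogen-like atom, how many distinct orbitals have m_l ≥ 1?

Orbitals with m_l ≥ 1, by l: l=1 → 1; l=2 → 2; l=3 → 3; l=4 → 4; l=5 → 5; l=6 → 6.
Total orbitals: 1 + 2 + 3 + 4 + 5 + 6 = 21.

21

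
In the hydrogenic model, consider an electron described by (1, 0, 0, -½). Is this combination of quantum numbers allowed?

n = 1 is a positive integer. l = 0 satisfies 0 ≤ l ≤ n−1 = 0. ml = 0 lies in the range −l … +l (here 0). ms = -1/2 is one of ±1/2.
All four constraints are satisfied.

Valid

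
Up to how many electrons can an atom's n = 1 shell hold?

A shell holds 2n² electrons: 2 × 1² = 2 × 1 = 2.

2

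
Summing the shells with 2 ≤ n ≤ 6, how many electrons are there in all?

180

Shell n has n² orbitals: 2²=4 + 3²=9 + 4²=16 + 5²=25 + 6²=36 = 90 orbitals.
Two spin states per orbital: 2 × 90 = 180 electrons.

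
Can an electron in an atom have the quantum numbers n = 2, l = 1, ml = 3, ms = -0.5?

The magnetic quantum number must satisfy −l ≤ ml ≤ l. With l = 1, ml can only be -1, 0, 1, so ml = 3 is forbidden.

Not allowed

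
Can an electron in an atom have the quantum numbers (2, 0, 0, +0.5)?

Allowed

n = 2 is a positive integer. ℓ = 0 satisfies 0 ≤ ℓ ≤ n−1 = 1. m_ℓ = 0 lies in the range −ℓ … +ℓ (here 0). m_s = +1/2 is one of ±1/2.
All four constraints are satisfied.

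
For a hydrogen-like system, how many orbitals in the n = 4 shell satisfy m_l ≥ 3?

1

The (l, m_l) pairs meeting m_l ≥ 3 give: l=3 → 1.
Total orbitals: 1.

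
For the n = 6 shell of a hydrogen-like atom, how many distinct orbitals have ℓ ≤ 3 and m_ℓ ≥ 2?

3

For n = 6, ℓ ranges over 0 … 5.
Per ℓ-value: ℓ=2 → 1; ℓ=3 → 2.
Total orbitals: 1 + 2 = 3.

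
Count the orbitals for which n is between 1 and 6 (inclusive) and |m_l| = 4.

6

For each n in the range, tally the orbitals obeying |m_l| = 4:
n=5 → 2; n=6 → 4.
Total orbitals: 2 + 4 = 6.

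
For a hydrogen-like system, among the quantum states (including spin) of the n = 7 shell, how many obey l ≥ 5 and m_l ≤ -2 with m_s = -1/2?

9

For n = 7, l ranges over 0 … 6.
The (l, m_l) pairs meeting l ≥ 5 and m_l ≤ -2 give: l=5 → 4; l=6 → 5.
Orbitals: 4 + 5 = 9. With m_s fixed to a single value there is one state per orbital, giving 9 states.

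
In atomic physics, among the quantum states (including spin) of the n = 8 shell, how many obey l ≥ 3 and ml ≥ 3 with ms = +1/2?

15

Per l-value: l=3 → 1; l=4 → 2; l=5 → 3; l=6 → 4; l=7 → 5.
Orbitals: 1 + 2 + 3 + 4 + 5 = 15. With ms fixed to a single value there is one state per orbital, giving 15 states.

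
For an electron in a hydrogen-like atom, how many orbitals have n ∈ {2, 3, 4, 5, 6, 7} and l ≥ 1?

133

Work shell by shell — for each n, count the (l, m_l) pairs that satisfy l ≥ 1:
n=2 → 3; n=3 → 8; n=4 → 15; n=5 → 24; n=6 → 35; n=7 → 48.
Total orbitals: 3 + 8 + 15 + 24 + 35 + 48 = 133.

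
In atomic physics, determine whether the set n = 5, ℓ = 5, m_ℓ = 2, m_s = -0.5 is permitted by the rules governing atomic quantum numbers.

The orbital quantum number must satisfy 0 ≤ ℓ ≤ n−1. With n = 5 the allowed ℓ values are 0, 1, 2, 3, 4, so ℓ = 5 is out of range.

Invalid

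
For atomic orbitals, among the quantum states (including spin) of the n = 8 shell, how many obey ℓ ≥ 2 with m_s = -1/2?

60

With n = 8 the allowed ℓ are 0, 1, …, 7.
Per ℓ-value: ℓ=2 → 5; ℓ=3 → 7; ℓ=4 → 9; ℓ=5 → 11; ℓ=6 → 13; ℓ=7 → 15.
Orbitals: 5 + 7 + 9 + 11 + 13 + 15 = 60. With m_s fixed to a single value there is one state per orbital, giving 60 states.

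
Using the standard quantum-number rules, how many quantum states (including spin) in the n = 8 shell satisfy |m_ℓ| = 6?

8

Go through ℓ = 0, …, 7 (the values permitted for n = 8).
Orbitals with |m_ℓ| = 6, by ℓ: ℓ=6 → 2; ℓ=7 → 2.
Orbitals: 2 + 2 = 4. Each orbital carries two spin states, so 4 × 2 = 8 states.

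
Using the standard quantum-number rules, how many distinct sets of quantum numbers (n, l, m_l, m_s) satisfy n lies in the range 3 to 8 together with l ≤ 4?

250

Count contributing orbitals for each principal shell:
n=3 → 9; n=4 → 16; n=5 → 25; n=6 → 25; n=7 → 25; n=8 → 25.
Orbitals: 9 + 16 + 25 + 25 + 25 + 25 = 125. Including both spin states (m_s = ±1/2) gives 2 × 125 = 250 states.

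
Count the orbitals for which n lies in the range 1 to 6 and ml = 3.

6

For each n in the range, tally the orbitals obeying ml = 3:
n=4 → 1; n=5 → 2; n=6 → 3.
Total orbitals: 1 + 2 + 3 = 6.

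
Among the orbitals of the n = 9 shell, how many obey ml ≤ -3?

21

The n = 9 shell has l = 0 through 8; check each.
Contributions: l=3 → 1; l=4 → 2; l=5 → 3; l=6 → 4; l=7 → 5; l=8 → 6.
Total orbitals: 1 + 2 + 3 + 4 + 5 + 6 = 21.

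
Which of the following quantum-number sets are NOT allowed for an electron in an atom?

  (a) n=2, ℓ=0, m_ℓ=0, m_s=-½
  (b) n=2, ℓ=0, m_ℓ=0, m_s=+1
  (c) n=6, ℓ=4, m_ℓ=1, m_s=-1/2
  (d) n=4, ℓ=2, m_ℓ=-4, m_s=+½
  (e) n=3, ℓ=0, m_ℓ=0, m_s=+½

(b) and (d)

(b) has m_s = +1, but an electron's spin must be ±1/2.
(d) has |m_ℓ| = 4 > ℓ = 2, violating −ℓ ≤ m_ℓ ≤ ℓ.
The remaining sets (a), (c), (e) satisfy all four rules.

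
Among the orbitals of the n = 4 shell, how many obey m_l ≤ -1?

For n = 4, l ranges over 0 … 3.
Orbitals with m_l ≤ -1, by l: l=1 → 1; l=2 → 2; l=3 → 3.
Total orbitals: 1 + 2 + 3 = 6.

6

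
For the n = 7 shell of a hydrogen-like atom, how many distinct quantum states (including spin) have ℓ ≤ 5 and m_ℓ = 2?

8

Go through ℓ = 0, …, 6 (the values permitted for n = 7).
The (ℓ, m_ℓ) pairs meeting ℓ ≤ 5 and m_ℓ = 2 give: ℓ=2 → 1; ℓ=3 → 1; ℓ=4 → 1; ℓ=5 → 1.
Orbitals: 1 + 1 + 1 + 1 = 4. Each orbital carries two spin states, so 4 × 2 = 8 states.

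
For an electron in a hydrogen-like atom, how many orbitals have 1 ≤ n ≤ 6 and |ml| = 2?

20

Per-shell orbital counts meeting the constraint:
n=3 → 2; n=4 → 4; n=5 → 6; n=6 → 8.
Total orbitals: 2 + 4 + 6 + 8 = 20.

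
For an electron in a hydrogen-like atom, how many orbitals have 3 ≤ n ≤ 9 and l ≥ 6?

Count contributing orbitals for each principal shell:
n=7 → 13; n=8 → 28; n=9 → 45.
Total orbitals: 13 + 28 + 45 = 86.

86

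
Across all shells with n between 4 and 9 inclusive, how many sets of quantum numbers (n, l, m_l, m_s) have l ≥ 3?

434

Treat each shell separately and count matching orbitals:
n=4 → 7; n=5 → 16; n=6 → 27; n=7 → 40; n=8 → 55; n=9 → 72.
Orbitals: 7 + 16 + 27 + 40 + 55 + 72 = 217. Including both spin states (m_s = ±1/2) gives 2 × 217 = 434 states.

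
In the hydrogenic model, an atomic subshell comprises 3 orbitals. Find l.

2l+1 = 3 gives l = 1.

l = 1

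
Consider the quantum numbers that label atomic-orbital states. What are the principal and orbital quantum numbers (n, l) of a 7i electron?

n = 7, l = 6

The leading integer gives n = 7; the letter 'i' means l = 6.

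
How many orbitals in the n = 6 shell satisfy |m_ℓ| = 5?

Go through ℓ = 0, …, 5 (the values permitted for n = 6).
Per ℓ-value: ℓ=5 → 2.
Total orbitals: 2.

2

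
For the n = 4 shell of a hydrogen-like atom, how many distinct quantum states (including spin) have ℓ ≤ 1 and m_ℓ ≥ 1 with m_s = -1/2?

For n = 4, ℓ ranges over 0 … 3.
The (ℓ, m_ℓ) pairs meeting ℓ ≤ 1 and m_ℓ ≥ 1 give: ℓ=1 → 1.
Orbitals: 1. With m_s fixed to a single value there is one state per orbital, giving 1 state.

1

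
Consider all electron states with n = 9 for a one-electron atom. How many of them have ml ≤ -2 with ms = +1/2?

Orbitals with ml ≤ -2, by l: l=2 → 1; l=3 → 2; l=4 → 3; l=5 → 4; l=6 → 5; l=7 → 6; l=8 → 7.
Orbitals: 1 + 2 + 3 + 4 + 5 + 6 + 7 = 28. With ms fixed to a single value there is one state per orbital, giving 28 states.

28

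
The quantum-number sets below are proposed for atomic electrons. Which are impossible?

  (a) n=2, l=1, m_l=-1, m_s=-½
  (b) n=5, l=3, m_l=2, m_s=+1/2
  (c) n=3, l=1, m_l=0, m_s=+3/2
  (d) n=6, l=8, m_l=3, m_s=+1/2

(c) has m_s = +3/2, but an electron's spin must be ±1/2.
(d) has l = 8 ≥ n = 6, violating 0 ≤ l ≤ n−1.
The remaining sets (a), (b) satisfy all four rules.

(c) and (d)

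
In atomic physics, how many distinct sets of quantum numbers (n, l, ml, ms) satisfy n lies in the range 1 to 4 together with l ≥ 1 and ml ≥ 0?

Per-shell orbital counts meeting the constraint:
n=2 → 2; n=3 → 5; n=4 → 9.
Orbitals: 2 + 5 + 9 = 16. Including both spin states (ms = ±1/2) gives 2 × 16 = 32 states.

32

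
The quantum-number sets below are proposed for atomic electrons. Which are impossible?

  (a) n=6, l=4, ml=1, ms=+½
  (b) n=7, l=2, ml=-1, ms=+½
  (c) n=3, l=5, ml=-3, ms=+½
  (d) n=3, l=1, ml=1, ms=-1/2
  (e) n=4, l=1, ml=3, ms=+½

(c) has l = 5 ≥ n = 3, violating 0 ≤ l ≤ n−1.
(e) has |ml| = 3 > l = 1, violating −l ≤ ml ≤ l.
The remaining sets (a), (b), (d) satisfy all four rules.

(c) and (e)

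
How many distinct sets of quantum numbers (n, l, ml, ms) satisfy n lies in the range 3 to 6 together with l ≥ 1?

164

Per-shell orbital counts meeting the constraint:
n=3 → 8; n=4 → 15; n=5 → 24; n=6 → 35.
Orbitals: 8 + 15 + 24 + 35 = 82. Including both spin states (ms = ±1/2) gives 2 × 82 = 164 states.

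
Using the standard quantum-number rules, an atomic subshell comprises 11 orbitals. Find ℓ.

2ℓ+1 = 11 gives ℓ = 5.

ℓ = 5 (h)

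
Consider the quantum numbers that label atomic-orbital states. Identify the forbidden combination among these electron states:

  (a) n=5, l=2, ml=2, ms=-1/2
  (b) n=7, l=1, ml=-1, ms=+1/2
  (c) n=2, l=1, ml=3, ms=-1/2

(c) has |ml| = 3 > l = 1, violating −l ≤ ml ≤ l.
The remaining sets (a), (b) satisfy all four rules.

(c)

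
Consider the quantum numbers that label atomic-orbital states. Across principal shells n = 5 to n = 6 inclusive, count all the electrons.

122

Shell n has n² orbitals: 5²=25 + 6²=36 = 61 orbitals.
Two spin states per orbital: 2 × 61 = 122 electrons.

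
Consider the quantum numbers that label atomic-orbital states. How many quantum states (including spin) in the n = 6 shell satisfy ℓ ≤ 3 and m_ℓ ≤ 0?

20

With n = 6 the allowed ℓ are 0, 1, …, 5.
Per ℓ-value: ℓ=0 → 1; ℓ=1 → 2; ℓ=2 → 3; ℓ=3 → 4.
Orbitals: 1 + 2 + 3 + 4 = 10. Each orbital carries two spin states, so 10 × 2 = 20 states.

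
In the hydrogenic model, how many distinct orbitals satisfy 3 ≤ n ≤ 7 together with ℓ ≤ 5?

Count contributing orbitals for each principal shell:
n=3 → 9; n=4 → 16; n=5 → 25; n=6 → 36; n=7 → 36.
Total orbitals: 9 + 16 + 25 + 36 + 36 = 122.

122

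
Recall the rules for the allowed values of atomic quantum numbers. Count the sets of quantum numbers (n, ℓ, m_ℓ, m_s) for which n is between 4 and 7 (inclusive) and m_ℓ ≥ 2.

68

Treat each shell separately and count matching orbitals:
n=4 → 3; n=5 → 6; n=6 → 10; n=7 → 15.
Orbitals: 3 + 6 + 10 + 15 = 34. Including both spin states (m_s = ±1/2) gives 2 × 34 = 68 states.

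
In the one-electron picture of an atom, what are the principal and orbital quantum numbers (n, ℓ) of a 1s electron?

n = 1, ℓ = 0

The leading integer gives n = 1; the letter 's' means ℓ = 0.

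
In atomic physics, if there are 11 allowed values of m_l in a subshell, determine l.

m_l ranges over 2l+1 integers, so 2l+1 = 11 ⇒ l = 5.

l = 5 (h)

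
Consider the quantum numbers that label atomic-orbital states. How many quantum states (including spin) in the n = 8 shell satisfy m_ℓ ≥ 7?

For n = 8, ℓ ranges over 0 … 7.
The (ℓ, m_ℓ) pairs meeting m_ℓ ≥ 7 give: ℓ=7 → 1.
Orbitals: 1. Each orbital carries two spin states, so 1 × 2 = 2 states.

2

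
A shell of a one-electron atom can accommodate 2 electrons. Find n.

2n² = 2 ⇒ n² = 1 ⇒ n = 1.

n = 1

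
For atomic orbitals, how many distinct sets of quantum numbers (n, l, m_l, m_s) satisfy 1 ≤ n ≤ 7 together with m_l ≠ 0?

Treat each shell separately and count matching orbitals:
n=2 → 2; n=3 → 6; n=4 → 12; n=5 → 20; n=6 → 30; n=7 → 42.
Orbitals: 2 + 6 + 12 + 20 + 30 + 42 = 112. Including both spin states (m_s = ±1/2) gives 2 × 112 = 224 states.

224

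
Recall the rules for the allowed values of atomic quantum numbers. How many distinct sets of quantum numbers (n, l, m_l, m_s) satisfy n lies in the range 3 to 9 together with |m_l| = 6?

For each n in the range, tally the orbitals obeying |m_l| = 6:
n=7 → 2; n=8 → 4; n=9 → 6.
Orbitals: 2 + 4 + 6 = 12. Including both spin states (m_s = ±1/2) gives 2 × 12 = 24 states.

24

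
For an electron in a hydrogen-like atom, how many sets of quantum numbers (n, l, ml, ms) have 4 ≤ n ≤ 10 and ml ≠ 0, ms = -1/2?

Treat each shell separately and count matching orbitals:
n=4 → 12; n=5 → 20; n=6 → 30; n=7 → 42; n=8 → 56; n=9 → 72; n=10 → 90.
Orbitals: 12 + 20 + 30 + 42 + 56 + 72 + 90 = 322. With ms fixed to -1/2 there is one state per orbital, so 322 states.

322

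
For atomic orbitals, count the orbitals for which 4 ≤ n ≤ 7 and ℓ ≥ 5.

Count contributing orbitals for each principal shell:
n=6 → 11; n=7 → 24.
Total orbitals: 11 + 24 = 35.

35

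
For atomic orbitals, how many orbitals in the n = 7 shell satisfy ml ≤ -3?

With n = 7 the allowed l are 0, 1, …, 6.
The (l, ml) pairs meeting ml ≤ -3 give: l=3 → 1; l=4 → 2; l=5 → 3; l=6 → 4.
Total orbitals: 1 + 2 + 3 + 4 = 10.

10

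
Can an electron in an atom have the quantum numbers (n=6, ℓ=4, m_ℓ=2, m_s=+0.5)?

Yes

n = 6 is a positive integer. ℓ = 4 satisfies 0 ≤ ℓ ≤ n−1 = 5. m_ℓ = 2 lies in the range −ℓ … +ℓ (here −4 … 4). m_s = +1/2 is one of ±1/2.
All four constraints are satisfied.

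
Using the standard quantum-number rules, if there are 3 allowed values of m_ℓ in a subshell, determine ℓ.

m_ℓ ranges over 2ℓ+1 integers, so 2ℓ+1 = 3 ⇒ ℓ = 1.

ℓ = 1 (p)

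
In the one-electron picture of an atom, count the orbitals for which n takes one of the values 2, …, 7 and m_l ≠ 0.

112

Treat each shell separately and count matching orbitals:
n=2 → 2; n=3 → 6; n=4 → 12; n=5 → 20; n=6 → 30; n=7 → 42.
Total orbitals: 2 + 6 + 12 + 20 + 30 + 42 = 112.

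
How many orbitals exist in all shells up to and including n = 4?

30

Total orbitals = 1² + 2² + 3² + 4² = 30.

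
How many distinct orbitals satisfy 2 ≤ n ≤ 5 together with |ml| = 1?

20

Count contributing orbitals for each principal shell:
n=2 → 2; n=3 → 4; n=4 → 6; n=5 → 8.
Total orbitals: 2 + 4 + 6 + 8 = 20.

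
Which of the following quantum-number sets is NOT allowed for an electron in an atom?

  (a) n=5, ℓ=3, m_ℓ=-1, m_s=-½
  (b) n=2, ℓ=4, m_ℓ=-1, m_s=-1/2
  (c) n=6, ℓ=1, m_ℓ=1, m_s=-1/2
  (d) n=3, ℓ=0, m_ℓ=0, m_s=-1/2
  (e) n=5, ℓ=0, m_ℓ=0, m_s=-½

(b)

(b) has ℓ = 4 ≥ n = 2, violating 0 ≤ ℓ ≤ n−1.
The remaining sets (a), (c), (d), (e) satisfy all four rules.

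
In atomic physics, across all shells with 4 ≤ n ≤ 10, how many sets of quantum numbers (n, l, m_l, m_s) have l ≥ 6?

300

Work shell by shell — for each n, count the (l, m_l) pairs that satisfy l ≥ 6:
n=7 → 13; n=8 → 28; n=9 → 45; n=10 → 64.
Orbitals: 13 + 28 + 45 + 64 = 150. Including both spin states (m_s = ±1/2) gives 2 × 150 = 300 states.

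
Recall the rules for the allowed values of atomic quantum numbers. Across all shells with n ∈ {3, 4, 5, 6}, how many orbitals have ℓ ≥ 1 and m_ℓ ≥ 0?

Per-shell orbital counts meeting the constraint:
n=3 → 5; n=4 → 9; n=5 → 14; n=6 → 20.
Total orbitals: 5 + 9 + 14 + 20 = 48.

48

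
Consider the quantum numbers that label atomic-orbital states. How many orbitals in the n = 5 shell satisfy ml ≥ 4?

Orbitals with ml ≥ 4, by l: l=4 → 1.
Total orbitals: 1.

1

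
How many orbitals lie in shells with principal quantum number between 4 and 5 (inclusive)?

41

Shell n has n² orbitals: 4²=16 + 5²=25 = 41 orbitals.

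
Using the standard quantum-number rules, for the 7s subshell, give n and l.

The leading integer gives n = 7; the letter 's' means l = 0.

n = 7, l = 0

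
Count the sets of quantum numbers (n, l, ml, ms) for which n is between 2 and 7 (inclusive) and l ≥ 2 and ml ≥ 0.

Go shell by shell, enumerating (l, ml) with l ≥ 2 and ml ≥ 0:
n=3 → 3; n=4 → 7; n=5 → 12; n=6 → 18; n=7 → 25.
Orbitals: 3 + 7 + 12 + 18 + 25 = 65. Including both spin states (ms = ±1/2) gives 2 × 65 = 130 states.

130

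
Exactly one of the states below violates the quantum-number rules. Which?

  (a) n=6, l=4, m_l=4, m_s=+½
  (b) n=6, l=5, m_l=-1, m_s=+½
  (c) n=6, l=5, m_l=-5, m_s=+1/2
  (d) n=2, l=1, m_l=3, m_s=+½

(d) has |m_l| = 3 > l = 1, violating −l ≤ m_l ≤ l.
The remaining sets (a), (b), (c) satisfy all four rules.

(d)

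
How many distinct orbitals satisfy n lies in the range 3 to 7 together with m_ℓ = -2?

15

Count contributing orbitals for each principal shell:
n=3 → 1; n=4 → 2; n=5 → 3; n=6 → 4; n=7 → 5.
Total orbitals: 1 + 2 + 3 + 4 + 5 = 15.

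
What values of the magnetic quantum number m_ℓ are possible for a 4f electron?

-3, -2, -1, 0, 1, 2, 3

The 4f subshell has ℓ = 3, and m_ℓ takes every integer from −ℓ to +ℓ. With ℓ = 3 that gives the 7 values -3, -2, -1, 0, 1, 2, 3.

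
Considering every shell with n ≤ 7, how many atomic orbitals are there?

140

Total orbitals = 1² + 2² + 3² + 4² + 5² + 6² + 7² = 140.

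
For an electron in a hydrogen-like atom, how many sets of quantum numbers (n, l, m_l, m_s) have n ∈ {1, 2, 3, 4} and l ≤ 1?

26

Go shell by shell, enumerating (l, m_l) with l ≤ 1:
n=1 → 1; n=2 → 4; n=3 → 4; n=4 → 4.
Orbitals: 1 + 4 + 4 + 4 = 13. Including both spin states (m_s = ±1/2) gives 2 × 13 = 26 states.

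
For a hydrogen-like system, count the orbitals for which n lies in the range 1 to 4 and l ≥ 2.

Per-shell orbital counts meeting the constraint:
n=3 → 5; n=4 → 12.
Total orbitals: 5 + 12 = 17.

17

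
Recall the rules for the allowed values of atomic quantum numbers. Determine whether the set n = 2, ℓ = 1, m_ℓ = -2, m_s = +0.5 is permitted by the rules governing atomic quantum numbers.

The magnetic quantum number must satisfy −ℓ ≤ m_ℓ ≤ ℓ. With ℓ = 1, m_ℓ can only be -1, 0, 1, so m_ℓ = -2 is forbidden.

No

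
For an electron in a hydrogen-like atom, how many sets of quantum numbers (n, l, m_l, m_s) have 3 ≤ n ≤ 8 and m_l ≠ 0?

332

For each n in the range, tally the orbitals obeying m_l ≠ 0:
n=3 → 6; n=4 → 12; n=5 → 20; n=6 → 30; n=7 → 42; n=8 → 56.
Orbitals: 6 + 12 + 20 + 30 + 42 + 56 = 166. Including both spin states (m_s = ±1/2) gives 2 × 166 = 332 states.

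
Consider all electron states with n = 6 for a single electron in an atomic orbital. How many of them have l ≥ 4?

Per l-value: l=4 → 9; l=5 → 11.
Orbitals: 9 + 11 = 20. Each orbital carries two spin states, so 20 × 2 = 40 states.

40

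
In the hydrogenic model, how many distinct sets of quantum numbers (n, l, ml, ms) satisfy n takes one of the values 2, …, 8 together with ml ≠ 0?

336

For each n in the range, tally the orbitals obeying ml ≠ 0:
n=2 → 2; n=3 → 6; n=4 → 12; n=5 → 20; n=6 → 30; n=7 → 42; n=8 → 56.
Orbitals: 2 + 6 + 12 + 20 + 30 + 42 + 56 = 168. Including both spin states (ms = ±1/2) gives 2 × 168 = 336 states.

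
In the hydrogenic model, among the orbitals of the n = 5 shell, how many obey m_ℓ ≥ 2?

6

With n = 5 the allowed ℓ are 0, 1, …, 4.
Per ℓ-value: ℓ=2 → 1; ℓ=3 → 2; ℓ=4 → 3.
Total orbitals: 1 + 2 + 3 = 6.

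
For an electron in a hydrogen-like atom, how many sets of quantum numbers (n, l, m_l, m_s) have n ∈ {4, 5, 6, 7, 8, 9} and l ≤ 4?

Go shell by shell, enumerating (l, m_l) with l ≤ 4:
n=4 → 16; n=5 → 25; n=6 → 25; n=7 → 25; n=8 → 25; n=9 → 25.
Orbitals: 16 + 25 + 25 + 25 + 25 + 25 = 141. Including both spin states (m_s = ±1/2) gives 2 × 141 = 282 states.

282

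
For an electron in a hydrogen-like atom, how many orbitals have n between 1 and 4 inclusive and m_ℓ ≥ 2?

Go shell by shell, enumerating (ℓ, m_ℓ) with m_ℓ ≥ 2:
n=3 → 1; n=4 → 3.
Total orbitals: 1 + 3 = 4.

4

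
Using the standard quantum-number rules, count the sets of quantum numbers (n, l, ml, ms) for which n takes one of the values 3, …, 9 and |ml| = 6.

Per-shell orbital counts meeting the constraint:
n=7 → 2; n=8 → 4; n=9 → 6.
Orbitals: 2 + 4 + 6 = 12. Including both spin states (ms = ±1/2) gives 2 × 12 = 24 states.

24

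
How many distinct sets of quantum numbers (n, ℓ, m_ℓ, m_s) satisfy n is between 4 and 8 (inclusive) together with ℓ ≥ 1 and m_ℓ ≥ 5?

20

Work shell by shell — for each n, count the (ℓ, m_ℓ) pairs that satisfy ℓ ≥ 1 and m_ℓ ≥ 5:
n=6 → 1; n=7 → 3; n=8 → 6.
Orbitals: 1 + 3 + 6 = 10. Including both spin states (m_s = ±1/2) gives 2 × 10 = 20 states.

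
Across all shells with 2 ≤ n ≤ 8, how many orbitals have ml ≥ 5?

Count contributing orbitals for each principal shell:
n=6 → 1; n=7 → 3; n=8 → 6.
Total orbitals: 1 + 3 + 6 = 10.

10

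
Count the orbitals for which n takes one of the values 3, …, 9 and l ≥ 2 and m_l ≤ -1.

Go shell by shell, enumerating (l, m_l) with l ≥ 2 and m_l ≤ -1:
n=3 → 2; n=4 → 5; n=5 → 9; n=6 → 14; n=7 → 20; n=8 → 27; n=9 → 35.
Total orbitals: 2 + 5 + 9 + 14 + 20 + 27 + 35 = 112.

112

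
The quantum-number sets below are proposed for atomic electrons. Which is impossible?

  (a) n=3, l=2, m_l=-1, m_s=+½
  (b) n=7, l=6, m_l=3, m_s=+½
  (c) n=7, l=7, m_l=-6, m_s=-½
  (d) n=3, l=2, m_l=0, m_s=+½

(c)

(c) has l = 7 ≥ n = 7, violating 0 ≤ l ≤ n−1.
The remaining sets (a), (b), (d) satisfy all four rules.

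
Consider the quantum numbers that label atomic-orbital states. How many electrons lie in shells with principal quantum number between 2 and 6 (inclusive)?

180

Shell n has n² orbitals: 2²=4 + 3²=9 + 4²=16 + 5²=25 + 6²=36 = 90 orbitals.
Two spin states per orbital: 2 × 90 = 180 electrons.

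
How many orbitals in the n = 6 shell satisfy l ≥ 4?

20

For n = 6, l ranges over 0 … 5.
Per l-value: l=4 → 9; l=5 → 11.
Total orbitals: 9 + 11 = 20.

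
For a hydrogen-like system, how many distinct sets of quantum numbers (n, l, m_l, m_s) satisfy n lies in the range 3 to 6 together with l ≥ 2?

Work shell by shell — for each n, count the (l, m_l) pairs that satisfy l ≥ 2:
n=3 → 5; n=4 → 12; n=5 → 21; n=6 → 32.
Orbitals: 5 + 12 + 21 + 32 = 70. Including both spin states (m_s = ±1/2) gives 2 × 70 = 140 states.

140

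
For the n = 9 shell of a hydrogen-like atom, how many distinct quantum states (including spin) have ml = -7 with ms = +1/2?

Go through l = 0, …, 8 (the values permitted for n = 9).
Per l-value: l=7 → 1; l=8 → 1.
Orbitals: 1 + 1 = 2. With ms fixed to a single value there is one state per orbital, giving 2 states.

2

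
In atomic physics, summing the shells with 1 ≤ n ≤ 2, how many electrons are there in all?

Shell n has n² orbitals: 1²=1 + 2²=4 = 5 orbitals.
Two spin states per orbital: 2 × 5 = 10 electrons.

10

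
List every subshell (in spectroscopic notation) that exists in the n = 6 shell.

For n = 6, ℓ runs from 0 to 5. In spectroscopic notation ℓ = 0,1,2,… ↔ s,p,d,f,g,h,i, so the subshells are 6s, 6p, 6d, 6f, 6g, 6h.

6s, 6p, 6d, 6f, 6g, 6h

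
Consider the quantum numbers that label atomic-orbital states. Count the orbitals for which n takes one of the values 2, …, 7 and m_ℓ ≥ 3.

Per-shell orbital counts meeting the constraint:
n=4 → 1; n=5 → 3; n=6 → 6; n=7 → 10.
Total orbitals: 1 + 3 + 6 + 10 = 20.

20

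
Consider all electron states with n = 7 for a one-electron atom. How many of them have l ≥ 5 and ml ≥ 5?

The n = 7 shell has l = 0 through 6; check each.
Contributions: l=5 → 1; l=6 → 2.
Orbitals: 1 + 2 = 3. Each orbital carries two spin states, so 3 × 2 = 6 states.

6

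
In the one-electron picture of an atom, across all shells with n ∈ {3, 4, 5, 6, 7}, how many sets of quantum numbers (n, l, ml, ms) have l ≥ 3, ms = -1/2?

90

For each n in the range, tally the orbitals obeying l ≥ 3:
n=4 → 7; n=5 → 16; n=6 → 27; n=7 → 40.
Orbitals: 7 + 16 + 27 + 40 = 90. With ms fixed to -1/2 there is one state per orbital, so 90 states.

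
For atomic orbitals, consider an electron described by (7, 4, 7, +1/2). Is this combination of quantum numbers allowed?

The magnetic quantum number must satisfy −ℓ ≤ m_ℓ ≤ ℓ. With ℓ = 4, m_ℓ can only be -4, -3, -2, -1, 0, 1, 2, 3, 4, so m_ℓ = 7 is forbidden.

No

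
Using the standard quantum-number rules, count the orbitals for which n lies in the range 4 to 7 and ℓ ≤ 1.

For each n in the range, tally the orbitals obeying ℓ ≤ 1:
n=4 → 4; n=5 → 4; n=6 → 4; n=7 → 4.
Total orbitals: 4 + 4 + 4 + 4 = 16.

16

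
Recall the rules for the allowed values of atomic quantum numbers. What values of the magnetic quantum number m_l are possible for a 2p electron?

-1, 0, 1

The 2p subshell has l = 1, and m_l takes every integer from −l to +l. With l = 1 that gives the 3 values -1, 0, 1.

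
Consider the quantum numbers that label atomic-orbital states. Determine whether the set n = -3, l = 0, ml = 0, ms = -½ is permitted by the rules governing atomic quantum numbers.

The principal quantum number must be a positive integer (n ≥ 1), but here n = -3.

Not allowed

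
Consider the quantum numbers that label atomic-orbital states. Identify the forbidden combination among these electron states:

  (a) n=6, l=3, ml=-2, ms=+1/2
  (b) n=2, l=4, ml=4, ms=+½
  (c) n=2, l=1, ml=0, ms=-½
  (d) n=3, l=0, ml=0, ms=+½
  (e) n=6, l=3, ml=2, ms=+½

(b) has l = 4 ≥ n = 2, violating 0 ≤ l ≤ n−1.
The remaining sets (a), (c), (d), (e) satisfy all four rules.

(b)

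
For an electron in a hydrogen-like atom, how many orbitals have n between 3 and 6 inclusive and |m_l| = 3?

Work shell by shell — for each n, count the (l, m_l) pairs that satisfy |m_l| = 3:
n=4 → 2; n=5 → 4; n=6 → 6.
Total orbitals: 2 + 4 + 6 = 12.

12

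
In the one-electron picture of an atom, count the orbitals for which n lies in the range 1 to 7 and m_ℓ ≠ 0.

112

Work shell by shell — for each n, count the (ℓ, m_ℓ) pairs that satisfy m_ℓ ≠ 0:
n=2 → 2; n=3 → 6; n=4 → 12; n=5 → 20; n=6 → 30; n=7 → 42.
Total orbitals: 2 + 6 + 12 + 20 + 30 + 42 = 112.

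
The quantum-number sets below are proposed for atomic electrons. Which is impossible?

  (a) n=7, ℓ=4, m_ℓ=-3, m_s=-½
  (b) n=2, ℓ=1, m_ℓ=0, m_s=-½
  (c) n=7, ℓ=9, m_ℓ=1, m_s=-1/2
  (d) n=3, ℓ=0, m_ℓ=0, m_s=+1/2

(c)

(c) has ℓ = 9 ≥ n = 7, violating 0 ≤ ℓ ≤ n−1.
The remaining sets (a), (b), (d) satisfy all four rules.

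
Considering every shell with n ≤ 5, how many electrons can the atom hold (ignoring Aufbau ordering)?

Total orbitals = 1² + 2² + 3² + 4² + 5² = 55. Doubling for spin gives 110 electrons.

110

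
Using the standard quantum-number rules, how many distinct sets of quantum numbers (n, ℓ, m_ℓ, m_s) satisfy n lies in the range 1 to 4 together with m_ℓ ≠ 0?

For each n in the range, tally the orbitals obeying m_ℓ ≠ 0:
n=2 → 2; n=3 → 6; n=4 → 12.
Orbitals: 2 + 6 + 12 = 20. Including both spin states (m_s = ±1/2) gives 2 × 20 = 40 states.

40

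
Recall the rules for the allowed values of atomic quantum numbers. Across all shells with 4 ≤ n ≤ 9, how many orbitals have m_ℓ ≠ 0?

232

For each n in the range, tally the orbitals obeying m_ℓ ≠ 0:
n=4 → 12; n=5 → 20; n=6 → 30; n=7 → 42; n=8 → 56; n=9 → 72.
Total orbitals: 12 + 20 + 30 + 42 + 56 + 72 = 232.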